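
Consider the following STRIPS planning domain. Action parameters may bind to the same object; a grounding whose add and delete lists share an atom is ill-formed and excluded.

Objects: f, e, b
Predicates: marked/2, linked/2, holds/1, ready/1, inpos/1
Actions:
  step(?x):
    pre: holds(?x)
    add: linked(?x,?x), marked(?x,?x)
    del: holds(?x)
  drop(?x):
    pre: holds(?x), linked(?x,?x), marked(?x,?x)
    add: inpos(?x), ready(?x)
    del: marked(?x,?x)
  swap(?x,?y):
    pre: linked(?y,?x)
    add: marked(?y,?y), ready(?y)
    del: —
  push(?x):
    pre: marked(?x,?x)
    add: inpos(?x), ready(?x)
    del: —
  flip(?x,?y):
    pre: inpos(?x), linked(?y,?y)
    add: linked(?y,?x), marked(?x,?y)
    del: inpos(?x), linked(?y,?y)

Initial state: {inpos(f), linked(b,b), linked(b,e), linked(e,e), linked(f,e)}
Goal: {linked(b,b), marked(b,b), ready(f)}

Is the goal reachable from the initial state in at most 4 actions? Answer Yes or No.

1. swap(e,f)  →  {inpos(f), linked(b,b), linked(b,e), linked(e,e), linked(f,e), marked(f,f), ready(f)}
2. swap(e,b)  →  {inpos(f), linked(b,b), linked(b,e), linked(e,e), linked(f,e), marked(b,b), marked(f,f), ready(b), ready(f)}
optimal plan length = 2; 2 ≤ 4

Yes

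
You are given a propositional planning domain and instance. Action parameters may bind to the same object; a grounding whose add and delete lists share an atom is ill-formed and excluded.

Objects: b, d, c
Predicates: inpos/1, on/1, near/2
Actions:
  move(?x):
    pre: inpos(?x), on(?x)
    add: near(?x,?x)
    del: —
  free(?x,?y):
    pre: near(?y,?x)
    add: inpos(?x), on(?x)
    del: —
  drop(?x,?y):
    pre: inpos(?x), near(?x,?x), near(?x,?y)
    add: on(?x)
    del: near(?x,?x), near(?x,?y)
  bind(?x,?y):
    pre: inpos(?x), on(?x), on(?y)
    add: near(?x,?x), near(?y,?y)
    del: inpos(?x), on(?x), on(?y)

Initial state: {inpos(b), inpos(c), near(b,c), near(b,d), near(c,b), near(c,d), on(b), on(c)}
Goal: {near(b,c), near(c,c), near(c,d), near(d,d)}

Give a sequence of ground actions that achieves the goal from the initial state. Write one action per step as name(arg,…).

1. free(d,b)  →  {inpos(b), inpos(c), inpos(d), near(b,c), near(b,d), near(c,b), near(c,d), on(b), on(c), on(d)}
2. bind(d,c)  →  {inpos(b), inpos(c), near(b,c), near(b,d), near(c,b), near(c,c), near(c,d), near(d,d), on(b)}

free(d,b); bind(d,c)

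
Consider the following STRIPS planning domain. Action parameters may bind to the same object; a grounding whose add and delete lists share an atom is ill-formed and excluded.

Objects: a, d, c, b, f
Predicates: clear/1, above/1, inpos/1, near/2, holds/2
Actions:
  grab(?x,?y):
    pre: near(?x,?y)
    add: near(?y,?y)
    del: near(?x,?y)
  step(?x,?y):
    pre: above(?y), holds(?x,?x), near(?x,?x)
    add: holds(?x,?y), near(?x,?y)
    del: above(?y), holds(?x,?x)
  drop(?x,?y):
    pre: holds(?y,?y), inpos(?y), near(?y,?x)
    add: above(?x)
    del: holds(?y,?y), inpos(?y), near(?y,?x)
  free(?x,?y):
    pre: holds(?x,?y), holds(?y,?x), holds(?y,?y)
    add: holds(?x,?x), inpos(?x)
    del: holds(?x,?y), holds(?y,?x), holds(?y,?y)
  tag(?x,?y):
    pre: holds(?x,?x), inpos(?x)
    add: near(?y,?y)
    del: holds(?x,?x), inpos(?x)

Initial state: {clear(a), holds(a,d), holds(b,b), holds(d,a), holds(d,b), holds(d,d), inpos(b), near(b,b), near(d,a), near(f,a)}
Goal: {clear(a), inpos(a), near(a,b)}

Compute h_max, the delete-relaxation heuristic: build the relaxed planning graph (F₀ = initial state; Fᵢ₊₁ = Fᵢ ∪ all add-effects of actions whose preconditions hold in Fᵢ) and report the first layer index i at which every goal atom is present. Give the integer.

F0 = init (10 atoms)
F1 = F0 ∪ {above(b), holds(a,a), inpos(a), near(a,a), near(c,c), near(d,d), near(f,f)}  (17 atoms)
F2 = F1 ∪ {above(a), holds(a,b), inpos(d), near(a,b), near(d,b)}  (22 atoms)
goal ⊆ F2  ⇒  h_max = 2

2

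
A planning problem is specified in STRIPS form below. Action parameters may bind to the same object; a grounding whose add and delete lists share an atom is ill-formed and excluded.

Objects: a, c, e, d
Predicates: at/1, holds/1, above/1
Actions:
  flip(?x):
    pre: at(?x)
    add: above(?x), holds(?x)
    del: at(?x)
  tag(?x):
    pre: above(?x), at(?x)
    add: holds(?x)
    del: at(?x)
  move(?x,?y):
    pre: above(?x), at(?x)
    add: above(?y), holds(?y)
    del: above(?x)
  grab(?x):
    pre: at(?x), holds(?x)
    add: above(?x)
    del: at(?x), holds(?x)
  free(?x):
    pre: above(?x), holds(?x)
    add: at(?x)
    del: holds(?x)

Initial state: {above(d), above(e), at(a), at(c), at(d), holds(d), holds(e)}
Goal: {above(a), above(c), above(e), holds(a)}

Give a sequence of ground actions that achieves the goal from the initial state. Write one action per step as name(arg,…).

flip(a); flip(c)

1. flip(a)  →  {above(a), above(d), above(e), at(c), at(d), holds(a), holds(d), holds(e)}
2. flip(c)  →  {above(a), above(c), above(d), above(e), at(d), holds(a), holds(c), holds(d), holds(e)}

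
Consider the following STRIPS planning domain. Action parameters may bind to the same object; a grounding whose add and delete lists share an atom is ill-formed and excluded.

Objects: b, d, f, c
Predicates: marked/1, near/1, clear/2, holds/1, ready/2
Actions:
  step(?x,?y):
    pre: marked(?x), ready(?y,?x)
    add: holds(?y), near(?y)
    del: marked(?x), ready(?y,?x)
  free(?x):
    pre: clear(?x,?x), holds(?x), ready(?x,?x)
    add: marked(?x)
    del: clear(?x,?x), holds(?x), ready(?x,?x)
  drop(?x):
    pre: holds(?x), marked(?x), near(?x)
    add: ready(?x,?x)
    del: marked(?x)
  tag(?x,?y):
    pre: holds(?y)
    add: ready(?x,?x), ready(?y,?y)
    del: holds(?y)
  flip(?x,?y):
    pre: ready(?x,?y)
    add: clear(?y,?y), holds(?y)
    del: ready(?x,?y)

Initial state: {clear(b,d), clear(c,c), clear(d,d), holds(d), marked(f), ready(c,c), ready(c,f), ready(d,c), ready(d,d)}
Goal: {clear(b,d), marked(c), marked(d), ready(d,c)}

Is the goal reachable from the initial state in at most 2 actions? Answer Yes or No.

No

1. step(f,c)  →  {clear(b,d), clear(c,c), clear(d,d), holds(c), holds(d), near(c), ready(c,c), ready(d,c), ready(d,d)}
2. free(d)  →  {clear(b,d), clear(c,c), holds(c), marked(d), near(c), ready(c,c), ready(d,c)}
3. free(c)  →  {clear(b,d), marked(c), marked(d), near(c), ready(d,c)}
optimal plan length = 3; 3 > 2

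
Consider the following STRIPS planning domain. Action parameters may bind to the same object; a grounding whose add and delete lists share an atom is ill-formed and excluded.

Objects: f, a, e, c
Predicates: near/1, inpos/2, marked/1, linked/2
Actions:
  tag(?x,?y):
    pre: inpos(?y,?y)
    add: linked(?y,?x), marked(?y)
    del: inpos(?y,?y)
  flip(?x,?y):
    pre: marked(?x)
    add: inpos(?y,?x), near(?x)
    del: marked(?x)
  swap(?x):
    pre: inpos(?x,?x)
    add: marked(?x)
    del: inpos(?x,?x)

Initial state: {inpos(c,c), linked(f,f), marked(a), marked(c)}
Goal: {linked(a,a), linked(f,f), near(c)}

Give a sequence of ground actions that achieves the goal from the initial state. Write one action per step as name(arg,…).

flip(a,a); tag(a,a); flip(c,f)

1. flip(a,a)  →  {inpos(a,a), inpos(c,c), linked(f,f), marked(c), near(a)}
2. tag(a,a)  →  {inpos(c,c), linked(a,a), linked(f,f), marked(a), marked(c), near(a)}
3. flip(c,f)  →  {inpos(c,c), inpos(f,c), linked(a,a), linked(f,f), marked(a), near(a), near(c)}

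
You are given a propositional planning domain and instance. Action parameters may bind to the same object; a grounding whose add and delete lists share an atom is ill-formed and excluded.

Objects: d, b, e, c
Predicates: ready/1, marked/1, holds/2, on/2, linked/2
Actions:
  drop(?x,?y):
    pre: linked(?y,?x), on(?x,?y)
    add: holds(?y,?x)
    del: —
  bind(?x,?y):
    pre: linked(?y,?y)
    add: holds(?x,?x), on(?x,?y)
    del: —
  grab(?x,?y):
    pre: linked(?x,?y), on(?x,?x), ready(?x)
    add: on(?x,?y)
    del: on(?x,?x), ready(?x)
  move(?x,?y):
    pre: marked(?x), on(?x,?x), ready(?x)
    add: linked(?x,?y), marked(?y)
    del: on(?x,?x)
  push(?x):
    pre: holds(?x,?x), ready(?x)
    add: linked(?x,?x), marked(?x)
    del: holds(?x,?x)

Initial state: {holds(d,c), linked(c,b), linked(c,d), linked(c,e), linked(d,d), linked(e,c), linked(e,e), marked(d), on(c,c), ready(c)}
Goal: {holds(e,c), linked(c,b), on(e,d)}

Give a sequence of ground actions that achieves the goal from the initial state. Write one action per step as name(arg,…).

1. bind(e,d)  →  {holds(d,c), holds(e,e), linked(c,b), linked(c,d), linked(c,e), linked(d,d), linked(e,c), linked(e,e), marked(d), on(c,c), on(e,d), ready(c)}
2. bind(c,e)  →  {holds(c,c), holds(d,c), holds(e,e), linked(c,b), linked(c,d), linked(c,e), linked(d,d), linked(e,c), linked(e,e), marked(d), on(c,c), on(c,e), on(e,d), ready(c)}
3. drop(c,e)  →  {holds(c,c), holds(d,c), holds(e,c), holds(e,e), linked(c,b), linked(c,d), linked(c,e), linked(d,d), linked(e,c), linked(e,e), marked(d), on(c,c), on(c,e), on(e,d), ready(c)}

bind(e,d); bind(c,e); drop(c,e)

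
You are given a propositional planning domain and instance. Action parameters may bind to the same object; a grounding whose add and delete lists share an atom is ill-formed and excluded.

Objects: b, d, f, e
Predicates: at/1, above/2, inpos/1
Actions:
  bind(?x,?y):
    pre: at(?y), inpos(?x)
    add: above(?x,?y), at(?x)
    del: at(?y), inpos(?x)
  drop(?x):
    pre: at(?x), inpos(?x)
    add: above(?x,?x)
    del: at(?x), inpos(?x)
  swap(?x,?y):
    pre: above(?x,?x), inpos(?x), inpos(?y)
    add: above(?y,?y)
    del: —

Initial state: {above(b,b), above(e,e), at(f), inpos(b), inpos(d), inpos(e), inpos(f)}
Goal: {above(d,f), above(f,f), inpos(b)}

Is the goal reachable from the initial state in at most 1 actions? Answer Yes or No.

1. bind(d,f)  →  {above(b,b), above(d,f), above(e,e), at(d), inpos(b), inpos(e), inpos(f)}
2. swap(b,f)  →  {above(b,b), above(d,f), above(e,e), above(f,f), at(d), inpos(b), inpos(e), inpos(f)}
optimal plan length = 2; 2 > 1

No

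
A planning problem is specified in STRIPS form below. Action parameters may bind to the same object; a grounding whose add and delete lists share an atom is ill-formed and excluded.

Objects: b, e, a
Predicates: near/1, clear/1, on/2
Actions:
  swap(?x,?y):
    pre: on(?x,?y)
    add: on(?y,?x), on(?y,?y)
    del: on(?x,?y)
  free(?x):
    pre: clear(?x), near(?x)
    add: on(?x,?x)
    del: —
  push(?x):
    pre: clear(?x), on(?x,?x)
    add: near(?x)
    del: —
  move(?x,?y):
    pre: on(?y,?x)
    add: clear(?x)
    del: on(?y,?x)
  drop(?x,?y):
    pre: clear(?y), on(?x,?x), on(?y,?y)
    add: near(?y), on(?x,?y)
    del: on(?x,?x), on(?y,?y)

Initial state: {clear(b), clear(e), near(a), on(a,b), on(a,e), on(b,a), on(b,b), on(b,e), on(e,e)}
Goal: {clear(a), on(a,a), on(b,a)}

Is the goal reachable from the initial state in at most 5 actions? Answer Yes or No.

Yes

1. swap(a,e)  →  {clear(b), clear(e), near(a), on(a,b), on(b,a), on(b,b), on(b,e), on(e,a), on(e,e)}
2. move(a,e)  →  {clear(a), clear(b), clear(e), near(a), on(a,b), on(b,a), on(b,b), on(b,e), on(e,e)}
3. free(a)  →  {clear(a), clear(b), clear(e), near(a), on(a,a), on(a,b), on(b,a), on(b,b), on(b,e), on(e,e)}
optimal plan length = 3; 3 ≤ 5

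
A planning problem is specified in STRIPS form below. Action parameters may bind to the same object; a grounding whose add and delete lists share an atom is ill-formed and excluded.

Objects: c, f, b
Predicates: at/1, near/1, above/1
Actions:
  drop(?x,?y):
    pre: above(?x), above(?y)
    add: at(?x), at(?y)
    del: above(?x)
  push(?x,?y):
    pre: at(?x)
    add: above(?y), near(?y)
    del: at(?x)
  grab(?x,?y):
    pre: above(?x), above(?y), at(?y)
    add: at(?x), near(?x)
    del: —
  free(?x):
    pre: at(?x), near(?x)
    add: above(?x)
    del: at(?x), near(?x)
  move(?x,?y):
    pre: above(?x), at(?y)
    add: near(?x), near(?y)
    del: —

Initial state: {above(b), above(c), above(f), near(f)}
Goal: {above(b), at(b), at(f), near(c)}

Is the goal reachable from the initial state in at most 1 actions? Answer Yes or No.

No

1. drop(f,b)  →  {above(b), above(c), at(b), at(f), near(f)}
2. grab(c,b)  →  {above(b), above(c), at(b), at(c), at(f), near(c), near(f)}
optimal plan length = 2; 2 > 1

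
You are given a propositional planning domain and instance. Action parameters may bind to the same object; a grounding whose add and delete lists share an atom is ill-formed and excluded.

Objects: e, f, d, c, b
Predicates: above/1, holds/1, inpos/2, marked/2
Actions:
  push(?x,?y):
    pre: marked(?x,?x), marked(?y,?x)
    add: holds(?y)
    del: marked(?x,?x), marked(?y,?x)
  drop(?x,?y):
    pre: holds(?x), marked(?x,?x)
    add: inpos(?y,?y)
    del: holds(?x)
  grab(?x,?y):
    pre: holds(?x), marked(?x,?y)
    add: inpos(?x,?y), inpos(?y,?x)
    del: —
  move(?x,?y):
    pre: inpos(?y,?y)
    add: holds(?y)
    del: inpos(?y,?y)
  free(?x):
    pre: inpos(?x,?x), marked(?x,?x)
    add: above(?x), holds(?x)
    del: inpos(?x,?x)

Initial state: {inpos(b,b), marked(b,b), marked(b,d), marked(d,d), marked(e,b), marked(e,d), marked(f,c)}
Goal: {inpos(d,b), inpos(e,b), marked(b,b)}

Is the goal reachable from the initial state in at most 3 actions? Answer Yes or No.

1. push(d,e)  →  {holds(e), inpos(b,b), marked(b,b), marked(b,d), marked(e,b), marked(f,c)}
2. grab(e,b)  →  {holds(e), inpos(b,b), inpos(b,e), inpos(e,b), marked(b,b), marked(b,d), marked(e,b), marked(f,c)}
3. move(e,b)  →  {holds(b), holds(e), inpos(b,e), inpos(e,b), marked(b,b), marked(b,d), marked(e,b), marked(f,c)}
4. grab(b,d)  →  {holds(b), holds(e), inpos(b,d), inpos(b,e), inpos(d,b), inpos(e,b), marked(b,b), marked(b,d), marked(e,b), marked(f,c)}
optimal plan length = 4; 4 > 3

No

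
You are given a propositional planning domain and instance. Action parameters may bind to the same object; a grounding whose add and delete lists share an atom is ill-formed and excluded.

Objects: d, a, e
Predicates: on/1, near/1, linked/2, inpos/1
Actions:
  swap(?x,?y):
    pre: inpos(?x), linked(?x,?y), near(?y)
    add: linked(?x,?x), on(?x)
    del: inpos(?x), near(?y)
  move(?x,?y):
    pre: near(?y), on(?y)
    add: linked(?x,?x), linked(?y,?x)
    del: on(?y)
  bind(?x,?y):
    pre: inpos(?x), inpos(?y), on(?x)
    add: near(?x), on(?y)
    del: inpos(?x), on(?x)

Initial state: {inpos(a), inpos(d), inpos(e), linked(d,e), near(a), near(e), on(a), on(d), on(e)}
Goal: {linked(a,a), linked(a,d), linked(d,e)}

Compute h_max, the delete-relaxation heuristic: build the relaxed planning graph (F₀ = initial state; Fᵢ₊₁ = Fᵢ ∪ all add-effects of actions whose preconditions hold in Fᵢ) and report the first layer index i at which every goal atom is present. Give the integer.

1

F0 = init (9 atoms)
F1 = F0 ∪ {linked(a,a), linked(a,d), linked(a,e), linked(d,d), linked(e,a), linked(e,d), linked(e,e), near(d)}  (17 atoms)
goal ⊆ F1  ⇒  h_max = 1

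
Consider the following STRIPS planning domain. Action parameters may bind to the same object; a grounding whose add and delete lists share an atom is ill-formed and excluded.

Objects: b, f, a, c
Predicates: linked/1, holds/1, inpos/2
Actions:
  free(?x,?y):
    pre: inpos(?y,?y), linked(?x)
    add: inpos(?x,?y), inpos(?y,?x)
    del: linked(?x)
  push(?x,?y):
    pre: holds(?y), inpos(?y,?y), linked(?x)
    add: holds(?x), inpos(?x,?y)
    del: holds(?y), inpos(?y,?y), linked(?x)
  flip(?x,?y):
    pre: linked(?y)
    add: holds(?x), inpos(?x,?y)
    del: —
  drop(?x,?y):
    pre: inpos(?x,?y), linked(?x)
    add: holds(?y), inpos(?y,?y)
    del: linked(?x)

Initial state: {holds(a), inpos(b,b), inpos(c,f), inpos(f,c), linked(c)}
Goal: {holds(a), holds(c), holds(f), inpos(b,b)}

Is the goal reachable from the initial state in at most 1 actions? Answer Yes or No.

No

1. flip(f,c)  →  {holds(a), holds(f), inpos(b,b), inpos(c,f), inpos(f,c), linked(c)}
2. flip(c,c)  →  {holds(a), holds(c), holds(f), inpos(b,b), inpos(c,c), inpos(c,f), inpos(f,c), linked(c)}
optimal plan length = 2; 2 > 1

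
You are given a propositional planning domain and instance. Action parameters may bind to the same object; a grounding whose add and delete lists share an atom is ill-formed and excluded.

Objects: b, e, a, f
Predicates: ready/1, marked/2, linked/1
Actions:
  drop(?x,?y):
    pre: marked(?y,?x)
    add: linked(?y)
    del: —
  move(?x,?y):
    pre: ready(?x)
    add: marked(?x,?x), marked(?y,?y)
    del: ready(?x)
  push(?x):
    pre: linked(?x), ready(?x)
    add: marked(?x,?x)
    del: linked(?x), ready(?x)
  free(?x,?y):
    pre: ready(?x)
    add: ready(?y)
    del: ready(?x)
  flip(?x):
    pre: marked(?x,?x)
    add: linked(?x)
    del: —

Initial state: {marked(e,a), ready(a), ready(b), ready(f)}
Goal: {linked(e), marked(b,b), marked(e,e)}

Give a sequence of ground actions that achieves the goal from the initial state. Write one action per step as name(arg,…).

drop(a,e); move(b,e)

1. drop(a,e)  →  {linked(e), marked(e,a), ready(a), ready(b), ready(f)}
2. move(b,e)  →  {linked(e), marked(b,b), marked(e,a), marked(e,e), ready(a), ready(f)}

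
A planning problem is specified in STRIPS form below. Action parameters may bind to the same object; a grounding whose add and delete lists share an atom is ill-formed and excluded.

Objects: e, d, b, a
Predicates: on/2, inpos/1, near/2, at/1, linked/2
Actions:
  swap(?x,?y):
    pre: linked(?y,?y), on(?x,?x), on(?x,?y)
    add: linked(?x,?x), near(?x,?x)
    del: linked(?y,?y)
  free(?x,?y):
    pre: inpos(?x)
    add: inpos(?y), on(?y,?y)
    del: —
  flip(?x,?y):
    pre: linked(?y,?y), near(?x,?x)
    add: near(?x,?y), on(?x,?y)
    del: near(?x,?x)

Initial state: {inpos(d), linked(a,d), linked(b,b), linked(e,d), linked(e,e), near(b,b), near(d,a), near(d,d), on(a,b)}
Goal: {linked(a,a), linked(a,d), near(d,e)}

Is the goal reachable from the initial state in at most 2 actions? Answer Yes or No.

No

1. free(d,a)  →  {inpos(a), inpos(d), linked(a,d), linked(b,b), linked(e,d), linked(e,e), near(b,b), near(d,a), near(d,d), on(a,a), on(a,b)}
2. swap(a,b)  →  {inpos(a), inpos(d), linked(a,a), linked(a,d), linked(e,d), linked(e,e), near(a,a), near(b,b), near(d,a), near(d,d), on(a,a), on(a,b)}
3. flip(d,e)  →  {inpos(a), inpos(d), linked(a,a), linked(a,d), linked(e,d), linked(e,e), near(a,a), near(b,b), near(d,a), near(d,e), on(a,a), on(a,b), on(d,e)}
optimal plan length = 3; 3 > 2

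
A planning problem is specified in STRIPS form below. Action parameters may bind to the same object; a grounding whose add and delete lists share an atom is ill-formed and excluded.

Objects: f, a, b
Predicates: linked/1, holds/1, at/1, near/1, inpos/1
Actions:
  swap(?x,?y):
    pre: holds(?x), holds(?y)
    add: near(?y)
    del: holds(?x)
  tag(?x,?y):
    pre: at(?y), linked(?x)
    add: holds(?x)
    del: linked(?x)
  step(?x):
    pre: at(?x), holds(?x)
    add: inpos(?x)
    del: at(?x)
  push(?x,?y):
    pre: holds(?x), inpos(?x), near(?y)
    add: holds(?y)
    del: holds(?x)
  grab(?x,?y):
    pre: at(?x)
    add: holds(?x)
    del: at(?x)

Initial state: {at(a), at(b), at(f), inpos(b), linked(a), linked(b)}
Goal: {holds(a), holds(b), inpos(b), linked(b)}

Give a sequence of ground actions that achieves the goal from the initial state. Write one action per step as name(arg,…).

1. tag(a,f)  →  {at(a), at(b), at(f), holds(a), inpos(b), linked(b)}
2. grab(b,f)  →  {at(a), at(f), holds(a), holds(b), inpos(b), linked(b)}

tag(a,f); grab(b,f)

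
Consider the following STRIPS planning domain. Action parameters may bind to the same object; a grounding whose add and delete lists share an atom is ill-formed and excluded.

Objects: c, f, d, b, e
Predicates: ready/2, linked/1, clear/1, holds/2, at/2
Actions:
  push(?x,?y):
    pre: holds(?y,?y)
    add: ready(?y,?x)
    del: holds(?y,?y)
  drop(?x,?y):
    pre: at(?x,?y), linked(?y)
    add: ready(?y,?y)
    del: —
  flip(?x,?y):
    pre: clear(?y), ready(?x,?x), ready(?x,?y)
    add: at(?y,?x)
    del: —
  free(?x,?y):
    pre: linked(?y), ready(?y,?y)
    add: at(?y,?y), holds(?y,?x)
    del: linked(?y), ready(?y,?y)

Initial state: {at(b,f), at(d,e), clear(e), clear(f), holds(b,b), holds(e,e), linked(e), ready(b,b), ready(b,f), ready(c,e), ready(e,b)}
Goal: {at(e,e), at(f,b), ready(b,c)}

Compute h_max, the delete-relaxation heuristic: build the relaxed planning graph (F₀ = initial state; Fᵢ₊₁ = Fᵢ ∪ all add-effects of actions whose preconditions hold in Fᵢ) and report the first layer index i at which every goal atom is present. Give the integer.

F0 = init (11 atoms)
F1 = F0 ∪ {at(f,b), ready(b,c), ready(b,d), ready(b,e), ready(e,c), ready(e,d), ready(e,e), ready(e,f)}  (19 atoms)
F2 = F1 ∪ {at(e,b), at(e,e), at(f,e), holds(e,b), holds(e,c), holds(e,d), holds(e,f)}  (26 atoms)
goal ⊆ F2  ⇒  h_max = 2

2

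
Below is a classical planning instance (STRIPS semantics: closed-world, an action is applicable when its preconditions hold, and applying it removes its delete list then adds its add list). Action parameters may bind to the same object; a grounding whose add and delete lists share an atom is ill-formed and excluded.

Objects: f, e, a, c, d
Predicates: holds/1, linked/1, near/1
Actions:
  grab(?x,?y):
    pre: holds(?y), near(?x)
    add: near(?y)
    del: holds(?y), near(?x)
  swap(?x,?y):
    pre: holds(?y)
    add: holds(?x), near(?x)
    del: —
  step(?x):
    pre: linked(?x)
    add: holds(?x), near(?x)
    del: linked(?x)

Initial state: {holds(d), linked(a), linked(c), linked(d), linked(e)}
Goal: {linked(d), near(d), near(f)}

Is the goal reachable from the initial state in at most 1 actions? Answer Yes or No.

No

1. swap(f,d)  →  {holds(d), holds(f), linked(a), linked(c), linked(d), linked(e), near(f)}
2. swap(d,f)  →  {holds(d), holds(f), linked(a), linked(c), linked(d), linked(e), near(d), near(f)}
optimal plan length = 2; 2 > 1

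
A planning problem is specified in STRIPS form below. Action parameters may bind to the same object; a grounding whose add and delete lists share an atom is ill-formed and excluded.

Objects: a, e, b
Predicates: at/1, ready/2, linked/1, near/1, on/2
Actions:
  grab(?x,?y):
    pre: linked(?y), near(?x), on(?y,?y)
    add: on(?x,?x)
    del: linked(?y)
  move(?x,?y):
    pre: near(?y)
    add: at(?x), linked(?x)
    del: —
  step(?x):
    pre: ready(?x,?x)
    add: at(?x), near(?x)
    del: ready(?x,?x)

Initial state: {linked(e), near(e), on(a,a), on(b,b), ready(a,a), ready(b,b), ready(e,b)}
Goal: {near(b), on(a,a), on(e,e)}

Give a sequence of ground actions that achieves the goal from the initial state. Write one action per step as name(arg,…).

move(a,e); grab(e,a); step(b)

1. move(a,e)  →  {at(a), linked(a), linked(e), near(e), on(a,a), on(b,b), ready(a,a), ready(b,b), ready(e,b)}
2. grab(e,a)  →  {at(a), linked(e), near(e), on(a,a), on(b,b), on(e,e), ready(a,a), ready(b,b), ready(e,b)}
3. step(b)  →  {at(a), at(b), linked(e), near(b), near(e), on(a,a), on(b,b), on(e,e), ready(a,a), ready(e,b)}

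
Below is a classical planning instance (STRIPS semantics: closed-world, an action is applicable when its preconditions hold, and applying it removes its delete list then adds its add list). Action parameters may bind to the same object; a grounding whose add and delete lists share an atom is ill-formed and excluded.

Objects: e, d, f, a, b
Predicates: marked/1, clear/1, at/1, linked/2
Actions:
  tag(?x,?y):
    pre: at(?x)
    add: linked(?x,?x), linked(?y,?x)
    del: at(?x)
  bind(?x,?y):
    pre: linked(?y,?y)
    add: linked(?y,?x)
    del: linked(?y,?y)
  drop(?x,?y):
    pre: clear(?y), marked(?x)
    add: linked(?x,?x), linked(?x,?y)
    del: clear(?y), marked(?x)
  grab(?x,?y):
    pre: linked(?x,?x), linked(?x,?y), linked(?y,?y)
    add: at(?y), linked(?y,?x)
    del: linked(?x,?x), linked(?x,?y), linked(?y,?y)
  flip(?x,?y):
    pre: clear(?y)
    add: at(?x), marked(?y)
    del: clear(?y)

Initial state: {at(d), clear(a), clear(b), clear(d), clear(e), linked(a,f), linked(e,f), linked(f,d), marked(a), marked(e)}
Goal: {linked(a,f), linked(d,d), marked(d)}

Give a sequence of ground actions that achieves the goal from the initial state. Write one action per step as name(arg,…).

tag(d,e); flip(e,d)

1. tag(d,e)  →  {clear(a), clear(b), clear(d), clear(e), linked(a,f), linked(d,d), linked(e,d), linked(e,f), linked(f,d), marked(a), marked(e)}
2. flip(e,d)  →  {at(e), clear(a), clear(b), clear(e), linked(a,f), linked(d,d), linked(e,d), linked(e,f), linked(f,d), marked(a), marked(d), marked(e)}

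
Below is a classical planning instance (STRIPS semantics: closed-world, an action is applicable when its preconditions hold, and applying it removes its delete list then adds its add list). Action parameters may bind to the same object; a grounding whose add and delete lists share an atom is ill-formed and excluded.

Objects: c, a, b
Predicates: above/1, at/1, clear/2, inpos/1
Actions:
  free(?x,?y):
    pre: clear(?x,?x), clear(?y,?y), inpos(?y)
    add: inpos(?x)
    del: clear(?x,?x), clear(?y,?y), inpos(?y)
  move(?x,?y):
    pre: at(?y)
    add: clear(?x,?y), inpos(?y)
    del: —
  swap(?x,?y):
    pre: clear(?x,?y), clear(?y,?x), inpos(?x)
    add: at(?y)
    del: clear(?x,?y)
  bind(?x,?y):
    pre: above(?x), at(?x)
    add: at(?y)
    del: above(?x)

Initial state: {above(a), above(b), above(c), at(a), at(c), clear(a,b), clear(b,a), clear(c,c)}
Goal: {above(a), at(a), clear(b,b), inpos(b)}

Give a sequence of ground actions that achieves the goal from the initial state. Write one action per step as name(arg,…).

bind(c,b); move(b,b)

1. bind(c,b)  →  {above(a), above(b), at(a), at(b), at(c), clear(a,b), clear(b,a), clear(c,c)}
2. move(b,b)  →  {above(a), above(b), at(a), at(b), at(c), clear(a,b), clear(b,a), clear(b,b), clear(c,c), inpos(b)}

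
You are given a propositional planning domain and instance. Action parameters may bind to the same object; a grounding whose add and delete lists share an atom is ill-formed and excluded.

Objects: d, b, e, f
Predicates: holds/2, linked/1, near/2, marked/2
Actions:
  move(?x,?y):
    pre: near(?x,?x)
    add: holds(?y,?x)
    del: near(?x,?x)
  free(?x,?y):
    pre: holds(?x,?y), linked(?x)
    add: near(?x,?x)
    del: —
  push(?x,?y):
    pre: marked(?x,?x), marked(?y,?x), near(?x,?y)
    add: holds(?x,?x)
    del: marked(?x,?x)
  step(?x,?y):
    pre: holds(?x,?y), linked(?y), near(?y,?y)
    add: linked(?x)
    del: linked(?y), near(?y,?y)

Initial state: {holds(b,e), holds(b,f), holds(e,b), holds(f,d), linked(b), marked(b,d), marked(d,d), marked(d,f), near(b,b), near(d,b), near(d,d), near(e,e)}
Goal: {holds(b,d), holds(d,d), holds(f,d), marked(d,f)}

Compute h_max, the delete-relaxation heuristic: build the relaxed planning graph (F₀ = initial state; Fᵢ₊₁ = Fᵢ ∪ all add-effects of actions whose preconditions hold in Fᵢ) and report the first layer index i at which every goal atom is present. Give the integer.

1

F0 = init (12 atoms)
F1 = F0 ∪ {holds(b,b), holds(b,d), holds(d,b), holds(d,d), holds(d,e), holds(e,d), holds(e,e), holds(f,b), holds(f,e), linked(e)}  (22 atoms)
goal ⊆ F1  ⇒  h_max = 1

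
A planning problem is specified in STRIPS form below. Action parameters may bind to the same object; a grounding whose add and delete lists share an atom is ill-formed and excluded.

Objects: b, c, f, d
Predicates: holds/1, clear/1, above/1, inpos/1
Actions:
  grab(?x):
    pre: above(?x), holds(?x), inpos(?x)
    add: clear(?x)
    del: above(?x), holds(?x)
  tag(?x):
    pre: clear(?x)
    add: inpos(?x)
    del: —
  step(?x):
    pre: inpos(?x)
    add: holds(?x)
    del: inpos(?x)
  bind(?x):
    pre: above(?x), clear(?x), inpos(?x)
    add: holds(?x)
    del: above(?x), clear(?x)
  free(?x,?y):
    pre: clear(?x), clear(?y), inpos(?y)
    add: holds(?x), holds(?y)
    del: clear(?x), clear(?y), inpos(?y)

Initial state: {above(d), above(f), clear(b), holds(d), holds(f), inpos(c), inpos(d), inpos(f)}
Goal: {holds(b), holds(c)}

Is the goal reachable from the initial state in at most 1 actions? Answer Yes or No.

No

1. grab(f)  →  {above(d), clear(b), clear(f), holds(d), inpos(c), inpos(d), inpos(f)}
2. step(c)  →  {above(d), clear(b), clear(f), holds(c), holds(d), inpos(d), inpos(f)}
3. free(b,f)  →  {above(d), holds(b), holds(c), holds(d), holds(f), inpos(d)}
optimal plan length = 3; 3 > 1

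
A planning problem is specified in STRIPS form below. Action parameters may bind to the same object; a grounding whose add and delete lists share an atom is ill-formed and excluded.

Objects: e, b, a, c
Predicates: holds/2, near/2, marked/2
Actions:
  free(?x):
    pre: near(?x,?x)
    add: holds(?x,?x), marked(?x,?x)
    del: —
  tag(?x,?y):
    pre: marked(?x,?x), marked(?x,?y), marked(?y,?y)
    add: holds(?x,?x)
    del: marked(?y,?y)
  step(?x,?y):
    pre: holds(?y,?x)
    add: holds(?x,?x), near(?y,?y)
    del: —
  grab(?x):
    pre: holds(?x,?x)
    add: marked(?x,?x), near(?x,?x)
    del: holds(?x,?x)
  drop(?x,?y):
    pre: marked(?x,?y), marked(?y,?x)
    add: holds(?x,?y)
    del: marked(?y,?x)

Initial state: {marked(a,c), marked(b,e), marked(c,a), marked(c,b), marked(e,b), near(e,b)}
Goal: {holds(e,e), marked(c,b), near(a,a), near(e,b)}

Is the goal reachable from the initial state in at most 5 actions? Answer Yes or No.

1. drop(b,e)  →  {holds(b,e), marked(a,c), marked(b,e), marked(c,a), marked(c,b), near(e,b)}
2. step(e,b)  →  {holds(b,e), holds(e,e), marked(a,c), marked(b,e), marked(c,a), marked(c,b), near(b,b), near(e,b)}
3. drop(a,c)  →  {holds(a,c), holds(b,e), holds(e,e), marked(a,c), marked(b,e), marked(c,b), near(b,b), near(e,b)}
4. step(c,a)  →  {holds(a,c), holds(b,e), holds(c,c), holds(e,e), marked(a,c), marked(b,e), marked(c,b), near(a,a), near(b,b), near(e,b)}
optimal plan length = 4; 4 ≤ 5

Yes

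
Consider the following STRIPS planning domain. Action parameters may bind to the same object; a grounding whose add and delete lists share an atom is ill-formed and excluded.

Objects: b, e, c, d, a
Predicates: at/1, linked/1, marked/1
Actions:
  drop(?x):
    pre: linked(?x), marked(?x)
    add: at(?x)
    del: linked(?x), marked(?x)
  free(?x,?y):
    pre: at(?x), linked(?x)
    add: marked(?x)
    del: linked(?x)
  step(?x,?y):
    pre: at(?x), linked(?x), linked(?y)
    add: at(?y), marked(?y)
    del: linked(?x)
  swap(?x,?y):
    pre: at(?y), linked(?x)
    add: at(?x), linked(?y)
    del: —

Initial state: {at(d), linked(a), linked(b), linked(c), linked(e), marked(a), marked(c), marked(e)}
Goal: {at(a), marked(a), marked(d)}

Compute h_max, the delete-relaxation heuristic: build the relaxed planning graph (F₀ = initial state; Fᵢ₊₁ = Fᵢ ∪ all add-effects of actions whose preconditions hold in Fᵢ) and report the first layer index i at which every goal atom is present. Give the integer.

2

F0 = init (8 atoms)
F1 = F0 ∪ {at(a), at(b), at(c), at(e), linked(d)}  (13 atoms)
F2 = F1 ∪ {marked(b), marked(d)}  (15 atoms)
goal ⊆ F2  ⇒  h_max = 2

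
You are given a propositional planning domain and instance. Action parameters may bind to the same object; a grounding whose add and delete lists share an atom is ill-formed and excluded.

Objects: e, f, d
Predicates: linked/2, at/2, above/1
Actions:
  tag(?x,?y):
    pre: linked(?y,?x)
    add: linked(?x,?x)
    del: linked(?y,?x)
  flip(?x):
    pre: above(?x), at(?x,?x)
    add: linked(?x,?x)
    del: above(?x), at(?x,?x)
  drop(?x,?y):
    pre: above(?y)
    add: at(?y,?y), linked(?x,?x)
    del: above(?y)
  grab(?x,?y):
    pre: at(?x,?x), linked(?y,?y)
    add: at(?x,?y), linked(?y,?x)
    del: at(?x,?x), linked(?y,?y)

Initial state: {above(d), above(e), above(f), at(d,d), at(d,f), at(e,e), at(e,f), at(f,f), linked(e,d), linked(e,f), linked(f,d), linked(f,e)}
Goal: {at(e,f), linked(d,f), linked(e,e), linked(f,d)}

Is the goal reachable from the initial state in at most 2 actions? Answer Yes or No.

1. tag(e,f)  →  {above(d), above(e), above(f), at(d,d), at(d,f), at(e,e), at(e,f), at(f,f), linked(e,d), linked(e,e), linked(e,f), linked(f,d)}
2. tag(d,e)  →  {above(d), above(e), above(f), at(d,d), at(d,f), at(e,e), at(e,f), at(f,f), linked(d,d), linked(e,e), linked(e,f), linked(f,d)}
3. grab(f,d)  →  {above(d), above(e), above(f), at(d,d), at(d,f), at(e,e), at(e,f), at(f,d), linked(d,f), linked(e,e), linked(e,f), linked(f,d)}
optimal plan length = 3; 3 > 2

No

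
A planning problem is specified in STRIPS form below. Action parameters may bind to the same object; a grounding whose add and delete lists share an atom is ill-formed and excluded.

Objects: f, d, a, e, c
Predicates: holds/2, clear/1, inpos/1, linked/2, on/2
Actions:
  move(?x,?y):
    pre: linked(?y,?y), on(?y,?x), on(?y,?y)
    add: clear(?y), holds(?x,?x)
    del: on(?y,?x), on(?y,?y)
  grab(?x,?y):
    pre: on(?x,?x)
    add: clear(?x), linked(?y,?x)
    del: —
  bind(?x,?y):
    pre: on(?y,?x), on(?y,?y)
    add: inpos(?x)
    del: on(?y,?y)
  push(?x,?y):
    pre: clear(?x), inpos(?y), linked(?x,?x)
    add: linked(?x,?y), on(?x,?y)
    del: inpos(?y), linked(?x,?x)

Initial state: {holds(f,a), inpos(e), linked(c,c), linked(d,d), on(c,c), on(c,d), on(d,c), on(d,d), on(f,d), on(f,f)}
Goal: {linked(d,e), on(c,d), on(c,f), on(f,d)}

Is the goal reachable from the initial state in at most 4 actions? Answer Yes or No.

1. move(d,d)  →  {clear(d), holds(d,d), holds(f,a), inpos(e), linked(c,c), linked(d,d), on(c,c), on(c,d), on(d,c), on(f,d), on(f,f)}
2. move(c,c)  →  {clear(c), clear(d), holds(c,c), holds(d,d), holds(f,a), inpos(e), linked(c,c), linked(d,d), on(c,d), on(d,c), on(f,d), on(f,f)}
3. bind(f,f)  →  {clear(c), clear(d), holds(c,c), holds(d,d), holds(f,a), inpos(e), inpos(f), linked(c,c), linked(d,d), on(c,d), on(d,c), on(f,d)}
4. push(d,e)  →  {clear(c), clear(d), holds(c,c), holds(d,d), holds(f,a), inpos(f), linked(c,c), linked(d,e), on(c,d), on(d,c), on(d,e), on(f,d)}
5. push(c,f)  →  {clear(c), clear(d), holds(c,c), holds(d,d), holds(f,a), linked(c,f), linked(d,e), on(c,d), on(c,f), on(d,c), on(d,e), on(f,d)}
optimal plan length = 5; 5 > 4

No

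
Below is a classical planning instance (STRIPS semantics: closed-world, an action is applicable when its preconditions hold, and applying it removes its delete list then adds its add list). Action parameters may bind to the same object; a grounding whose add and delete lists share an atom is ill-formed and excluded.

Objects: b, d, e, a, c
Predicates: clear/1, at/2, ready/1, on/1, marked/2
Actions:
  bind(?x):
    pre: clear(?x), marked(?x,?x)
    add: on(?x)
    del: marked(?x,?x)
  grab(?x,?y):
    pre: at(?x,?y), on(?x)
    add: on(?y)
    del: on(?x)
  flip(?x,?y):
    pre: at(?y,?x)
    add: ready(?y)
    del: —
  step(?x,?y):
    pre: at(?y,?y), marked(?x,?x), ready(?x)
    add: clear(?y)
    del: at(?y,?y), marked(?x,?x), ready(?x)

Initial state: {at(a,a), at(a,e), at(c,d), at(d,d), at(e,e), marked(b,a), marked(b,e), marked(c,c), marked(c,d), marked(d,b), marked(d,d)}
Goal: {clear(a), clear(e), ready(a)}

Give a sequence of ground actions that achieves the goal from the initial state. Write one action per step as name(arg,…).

flip(d,d); flip(d,c); flip(e,a); step(d,e); step(c,a)

1. flip(d,d)  →  {at(a,a), at(a,e), at(c,d), at(d,d), at(e,e), marked(b,a), marked(b,e), marked(c,c), marked(c,d), marked(d,b), marked(d,d), ready(d)}
2. flip(d,c)  →  {at(a,a), at(a,e), at(c,d), at(d,d), at(e,e), marked(b,a), marked(b,e), marked(c,c), marked(c,d), marked(d,b), marked(d,d), ready(c), ready(d)}
3. flip(e,a)  →  {at(a,a), at(a,e), at(c,d), at(d,d), at(e,e), marked(b,a), marked(b,e), marked(c,c), marked(c,d), marked(d,b), marked(d,d), ready(a), ready(c), ready(d)}
4. step(d,e)  →  {at(a,a), at(a,e), at(c,d), at(d,d), clear(e), marked(b,a), marked(b,e), marked(c,c), marked(c,d), marked(d,b), ready(a), ready(c)}
5. step(c,a)  →  {at(a,e), at(c,d), at(d,d), clear(a), clear(e), marked(b,a), marked(b,e), marked(c,d), marked(d,b), ready(a)}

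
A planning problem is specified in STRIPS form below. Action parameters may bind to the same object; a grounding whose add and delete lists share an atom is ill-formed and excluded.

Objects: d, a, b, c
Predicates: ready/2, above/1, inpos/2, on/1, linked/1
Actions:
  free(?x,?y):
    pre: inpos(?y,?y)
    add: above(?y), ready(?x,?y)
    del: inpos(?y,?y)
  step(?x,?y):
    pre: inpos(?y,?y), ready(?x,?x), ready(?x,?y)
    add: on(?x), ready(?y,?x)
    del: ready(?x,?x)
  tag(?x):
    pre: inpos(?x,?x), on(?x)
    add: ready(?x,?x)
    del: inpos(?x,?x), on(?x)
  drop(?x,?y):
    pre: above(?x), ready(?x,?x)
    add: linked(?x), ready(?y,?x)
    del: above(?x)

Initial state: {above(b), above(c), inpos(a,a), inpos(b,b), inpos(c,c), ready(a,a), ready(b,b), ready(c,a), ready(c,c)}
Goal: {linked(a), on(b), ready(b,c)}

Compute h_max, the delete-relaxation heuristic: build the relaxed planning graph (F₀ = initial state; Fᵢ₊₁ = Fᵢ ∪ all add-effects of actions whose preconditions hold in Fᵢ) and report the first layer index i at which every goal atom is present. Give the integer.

2

F0 = init (9 atoms)
F1 = F0 ∪ {above(a), linked(b), linked(c), on(c), ready(a,b), ready(a,c), ready(b,a), ready(b,c), ready(c,b), ready(d,a), ready(d,b), ready(d,c)}  (21 atoms)
F2 = F1 ∪ {linked(a), on(a), on(b)}  (24 atoms)
goal ⊆ F2  ⇒  h_max = 2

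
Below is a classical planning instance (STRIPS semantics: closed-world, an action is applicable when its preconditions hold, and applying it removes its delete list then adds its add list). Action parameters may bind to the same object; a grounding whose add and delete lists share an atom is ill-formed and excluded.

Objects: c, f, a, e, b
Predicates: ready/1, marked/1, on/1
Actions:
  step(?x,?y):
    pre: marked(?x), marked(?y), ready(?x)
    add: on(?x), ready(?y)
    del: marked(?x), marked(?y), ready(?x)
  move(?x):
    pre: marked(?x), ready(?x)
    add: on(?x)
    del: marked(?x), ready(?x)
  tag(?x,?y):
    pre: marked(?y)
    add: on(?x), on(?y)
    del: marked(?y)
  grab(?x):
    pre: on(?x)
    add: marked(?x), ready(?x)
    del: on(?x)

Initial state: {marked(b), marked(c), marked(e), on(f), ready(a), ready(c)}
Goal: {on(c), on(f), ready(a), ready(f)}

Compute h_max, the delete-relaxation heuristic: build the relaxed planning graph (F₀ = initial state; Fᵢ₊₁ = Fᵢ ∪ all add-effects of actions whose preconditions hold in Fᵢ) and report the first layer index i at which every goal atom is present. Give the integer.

F0 = init (6 atoms)
F1 = F0 ∪ {marked(f), on(a), on(b), on(c), on(e), ready(b), ready(e), ready(f)}  (14 atoms)
goal ⊆ F1  ⇒  h_max = 1

1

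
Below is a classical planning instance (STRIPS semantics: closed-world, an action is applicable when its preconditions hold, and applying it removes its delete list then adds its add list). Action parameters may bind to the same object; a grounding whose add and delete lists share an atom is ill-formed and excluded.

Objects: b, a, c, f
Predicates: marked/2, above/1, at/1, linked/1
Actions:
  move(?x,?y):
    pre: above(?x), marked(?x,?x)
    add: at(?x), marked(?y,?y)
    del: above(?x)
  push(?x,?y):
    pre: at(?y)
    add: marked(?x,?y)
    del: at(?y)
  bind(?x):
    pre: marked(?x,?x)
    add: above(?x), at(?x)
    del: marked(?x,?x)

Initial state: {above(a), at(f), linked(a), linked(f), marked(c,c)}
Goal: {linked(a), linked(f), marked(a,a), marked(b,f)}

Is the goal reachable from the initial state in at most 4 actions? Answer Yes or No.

Yes

1. push(b,f)  →  {above(a), linked(a), linked(f), marked(b,f), marked(c,c)}
2. bind(c)  →  {above(a), above(c), at(c), linked(a), linked(f), marked(b,f)}
3. push(c,c)  →  {above(a), above(c), linked(a), linked(f), marked(b,f), marked(c,c)}
4. move(c,a)  →  {above(a), at(c), linked(a), linked(f), marked(a,a), marked(b,f), marked(c,c)}
optimal plan length = 4; 4 ≤ 4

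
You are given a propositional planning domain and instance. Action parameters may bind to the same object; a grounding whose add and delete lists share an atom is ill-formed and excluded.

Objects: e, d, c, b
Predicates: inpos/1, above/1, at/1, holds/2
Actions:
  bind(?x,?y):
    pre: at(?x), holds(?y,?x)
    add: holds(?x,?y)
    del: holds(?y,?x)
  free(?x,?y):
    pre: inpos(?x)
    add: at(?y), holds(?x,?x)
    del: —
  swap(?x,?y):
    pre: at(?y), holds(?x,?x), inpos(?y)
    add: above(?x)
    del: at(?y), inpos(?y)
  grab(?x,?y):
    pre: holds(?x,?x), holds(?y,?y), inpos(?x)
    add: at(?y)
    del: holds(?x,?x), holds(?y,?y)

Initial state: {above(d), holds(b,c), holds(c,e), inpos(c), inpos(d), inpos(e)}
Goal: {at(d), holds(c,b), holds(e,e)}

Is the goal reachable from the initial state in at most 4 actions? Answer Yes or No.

Yes

1. free(e,d)  →  {above(d), at(d), holds(b,c), holds(c,e), holds(e,e), inpos(c), inpos(d), inpos(e)}
2. free(e,c)  →  {above(d), at(c), at(d), holds(b,c), holds(c,e), holds(e,e), inpos(c), inpos(d), inpos(e)}
3. bind(c,b)  →  {above(d), at(c), at(d), holds(c,b), holds(c,e), holds(e,e), inpos(c), inpos(d), inpos(e)}
optimal plan length = 3; 3 ≤ 4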